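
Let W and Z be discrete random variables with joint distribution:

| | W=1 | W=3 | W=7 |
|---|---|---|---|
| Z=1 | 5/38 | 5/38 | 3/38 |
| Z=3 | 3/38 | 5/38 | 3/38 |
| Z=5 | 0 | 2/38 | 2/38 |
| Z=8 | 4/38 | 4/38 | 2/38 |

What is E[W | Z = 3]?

P(Z = 3) = 11/38.
Σ W·P over the event = 1·(3/38) + 3·(5/38) + 7·(3/38) = 39/38.
E[W | Z = 3] = (39/38) / (11/38) = 39/11.

39/11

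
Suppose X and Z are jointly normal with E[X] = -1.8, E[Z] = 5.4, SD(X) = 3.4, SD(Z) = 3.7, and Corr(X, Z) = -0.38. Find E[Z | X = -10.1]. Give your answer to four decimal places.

8.8323

The regression of Z on X has slope ρ·σ_Z/σ_X and passes through (μ_X, μ_Z).
E[Z | X=-10.1] = 5.4 + (-0.38)·(3.7/3.4)·(-10.1 − (-1.8)) = 5.4 + (-0.41353)·(-8.3) = 8.8323.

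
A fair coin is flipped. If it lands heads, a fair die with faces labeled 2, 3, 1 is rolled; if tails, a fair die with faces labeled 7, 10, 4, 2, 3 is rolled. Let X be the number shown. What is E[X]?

E[X | heads] = (2+3+1)/3 = 2.
E[X | tails] = (7+10+4+2+3)/5 = 26/5.
E[X] = (1/2)·(2) + (1/2)·(26/5) = 18/5.

18/5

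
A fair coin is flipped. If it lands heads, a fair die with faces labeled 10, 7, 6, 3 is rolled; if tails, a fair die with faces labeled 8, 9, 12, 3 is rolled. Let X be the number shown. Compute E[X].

E[X | heads] = (10+7+6+3)/4 = 13/2.
E[X | tails] = (8+9+12+3)/4 = 8.
By the law of total expectation,
E[X] = (1/2)·(13/2) + (1/2)·(8) = 29/4.

29/4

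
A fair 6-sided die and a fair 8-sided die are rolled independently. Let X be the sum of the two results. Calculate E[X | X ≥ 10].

P(X ≥ 10) = 5/16.
Σ over the event: 10·5/48 + 11·1/12 + 12·1/16 + 13·1/24 + 14·1/48 = 85/24.
E[X | X ≥ 10] = (85/24) / (5/16) = 34/3.

34/3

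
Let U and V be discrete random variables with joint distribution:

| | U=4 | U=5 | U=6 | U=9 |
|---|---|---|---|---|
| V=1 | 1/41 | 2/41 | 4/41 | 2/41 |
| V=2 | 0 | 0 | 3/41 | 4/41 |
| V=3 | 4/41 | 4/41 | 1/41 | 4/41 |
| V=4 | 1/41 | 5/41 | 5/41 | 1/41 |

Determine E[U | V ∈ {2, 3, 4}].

25/4

P(V ∈ {2, 3, 4}) = 32/41.
Summing U·P(U=x,V=y) over the conditioning event gives 200/41.
E[U | V ∈ {2, 3, 4}] = (200/41) / (32/41) = 25/4.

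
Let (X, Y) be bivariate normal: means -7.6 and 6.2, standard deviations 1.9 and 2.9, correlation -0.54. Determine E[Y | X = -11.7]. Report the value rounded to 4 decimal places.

9.5793

For a bivariate normal, E[Y | X=x] = μ_Y + ρ·(σ_Y/σ_X)·(x − μ_X).
E[Y | X=-11.7] = 6.2 + (-0.54)·(2.9/1.9)·(-11.7 − (-7.6)) = 6.2 + (-0.82421)·(-4.1) = 9.5793.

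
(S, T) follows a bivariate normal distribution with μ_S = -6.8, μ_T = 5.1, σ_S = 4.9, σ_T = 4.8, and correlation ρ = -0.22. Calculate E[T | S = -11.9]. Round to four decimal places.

For a bivariate normal, E[T | S=x] = μ_T + ρ·(σ_T/σ_S)·(x − μ_S).
E[T | S=-11.9] = 5.1 + (-0.22)·(4.8/4.9)·(-11.9 − (-6.8)) = 5.1 + (-0.21551)·(-5.1) = 6.1991.

6.1991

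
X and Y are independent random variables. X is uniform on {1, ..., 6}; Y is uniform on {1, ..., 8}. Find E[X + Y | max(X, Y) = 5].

70/9

Outcomes with max(X, Y) = 5: (1,5), (2,5), (3,5), (4,5), (5,1), (5,2), (5,3), (5,4), (5,5), each with probability 1/48.
E[X + Y | max(X, Y) = 5] = (6 + 7 + 8 + 9 + 6 + 7 + 8 + 9 + 10) / 9 = 70/9.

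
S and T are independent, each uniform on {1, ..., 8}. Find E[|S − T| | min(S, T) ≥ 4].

8/5

P(min(S, T) ≥ 4) = 25/64.
Summing |S−T|·P(x,y) over outcomes with min(S, T) ≥ 4 gives 5/8.
E[|S − T| | min(S, T) ≥ 4] = (5/8) / (25/64) = 8/5.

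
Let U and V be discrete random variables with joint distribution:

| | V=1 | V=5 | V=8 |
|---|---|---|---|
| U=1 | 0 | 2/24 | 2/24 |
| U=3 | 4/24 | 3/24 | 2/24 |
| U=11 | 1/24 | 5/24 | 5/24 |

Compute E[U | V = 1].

P(V = 1) = 5/24.
Σ U·P over the event = 3·(4/24) + 11·(1/24) = 23/24.
E[U | V = 1] = (23/24) / (5/24) = 23/5.

23/5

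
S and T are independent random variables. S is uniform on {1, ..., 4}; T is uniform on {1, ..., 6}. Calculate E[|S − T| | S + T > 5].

P(S + T > 5) = 7/12.
Summing |S−T|·P(x,y) over outcomes with S + T > 5 gives 5/4.
E[|S − T| | S + T > 5] = (5/4) / (7/12) = 15/7.

15/7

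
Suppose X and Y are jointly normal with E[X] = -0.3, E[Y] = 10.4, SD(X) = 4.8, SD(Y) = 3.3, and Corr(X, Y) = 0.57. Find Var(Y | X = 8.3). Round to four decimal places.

The conditional variance in a bivariate normal is σ_Y²(1 − ρ²), independent of x.
Var(Y | X=8.3) = (3.3)²·(1 − (0.57)²) = 10.89·0.6751 = 7.3518.

7.3518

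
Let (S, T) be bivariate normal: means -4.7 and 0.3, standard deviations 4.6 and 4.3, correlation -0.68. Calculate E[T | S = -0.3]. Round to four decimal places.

For a bivariate normal, E[T | S=x] = μ_T + ρ·(σ_T/σ_S)·(x − μ_S).
E[T | S=-0.3] = 0.3 + (-0.68)·(4.3/4.6)·(-0.3 − (-4.7)) = 0.3 + (-0.63565)·(4.4) = -2.4969.

-2.4969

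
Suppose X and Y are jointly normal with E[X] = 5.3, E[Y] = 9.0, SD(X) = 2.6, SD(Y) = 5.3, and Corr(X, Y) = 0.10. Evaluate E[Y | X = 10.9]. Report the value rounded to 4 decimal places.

10.1415

E[Y | X=x] = μ_Y + ρ(σ_Y/σ_X)(x − μ_X) for jointly normal variables.
E[Y | X=10.9] = 9.0 + (0.10)·(5.3/2.6)·(10.9 − (5.3)) = 9.0 + (0.203846)·(5.6) = 10.1415.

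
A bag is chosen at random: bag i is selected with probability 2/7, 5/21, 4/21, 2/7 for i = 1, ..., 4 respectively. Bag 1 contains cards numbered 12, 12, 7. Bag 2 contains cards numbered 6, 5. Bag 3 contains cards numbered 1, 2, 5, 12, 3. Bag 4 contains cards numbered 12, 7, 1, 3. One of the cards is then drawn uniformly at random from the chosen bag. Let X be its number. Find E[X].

712/105

E[X | bag 1] = (12+12+7)/3 = 31/3.
E[X | bag 2] = (6+5)/2 = 11/2.
E[X | bag 3] = (1+2+5+12+3)/5 = 23/5.
E[X | bag 4] = (12+7+1+3)/4 = 23/4.
E[X] = (2/7)·(31/3) + (5/21)·(11/2) + (4/21)·(23/5) + (2/7)·(23/4) = 712/105.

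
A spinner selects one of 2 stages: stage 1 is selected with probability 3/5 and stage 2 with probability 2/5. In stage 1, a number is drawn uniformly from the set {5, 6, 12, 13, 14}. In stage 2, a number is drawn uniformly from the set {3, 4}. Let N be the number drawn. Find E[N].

E[N | stage 1] = (5+6+12+13+14)/5 = 10.
E[N | stage 2] = (3+4)/2 = 7/2.
E[N] = (3/5)·(10) + (2/5)·(7/2) = 37/5.

37/5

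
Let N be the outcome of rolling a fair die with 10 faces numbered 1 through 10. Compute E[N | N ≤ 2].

3/2

Given N ≤ 2, N is equally likely to be any of {1, 2}.
E[N | N ≤ 2] = (1 + 2) / 2 = 3/2.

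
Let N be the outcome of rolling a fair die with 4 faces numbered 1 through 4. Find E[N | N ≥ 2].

3

Given N ≥ 2, N is equally likely to be any of {2, 3, 4}.
E[N | N ≥ 2] = (2 + 3 + 4) / 3 = 3.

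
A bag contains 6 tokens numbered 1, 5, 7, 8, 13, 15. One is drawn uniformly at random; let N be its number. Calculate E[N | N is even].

P(N is even) = 1/6.
Σ over the event: 8·1/6 = 4/3.
E[N | N is even] = (4/3) / (1/6) = 8.

8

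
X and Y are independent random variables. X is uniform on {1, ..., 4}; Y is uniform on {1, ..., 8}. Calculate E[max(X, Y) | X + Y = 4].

8/3

Outcomes with X + Y = 4: (1,3), (2,2), (3,1), each with probability 1/32.
E[max(X, Y) | X + Y = 4] = (3 + 2 + 3) / 3 = 8/3.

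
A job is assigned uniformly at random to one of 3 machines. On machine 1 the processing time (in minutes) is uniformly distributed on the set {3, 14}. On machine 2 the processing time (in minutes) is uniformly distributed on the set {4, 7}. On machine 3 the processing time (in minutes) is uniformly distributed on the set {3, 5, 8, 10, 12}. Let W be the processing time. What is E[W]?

E[W | machine 1] = (3+14)/2 = 17/2.
E[W | machine 2] = (4+7)/2 = 11/2.
E[W | machine 3] = (3+5+8+10+12)/5 = 38/5.
E[W] = (1/3)·(17/2) + (1/3)·(11/2) + (1/3)·(38/5) = 36/5.

36/5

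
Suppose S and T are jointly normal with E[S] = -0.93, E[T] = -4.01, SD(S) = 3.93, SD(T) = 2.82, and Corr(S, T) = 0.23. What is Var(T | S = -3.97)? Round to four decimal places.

7.5317

For a bivariate normal, Var(T | S=x) = σ_T²(1 − ρ²).
Var(T | S=-3.97) = (2.82)²·(1 − (0.23)²) = 7.9524·0.9471 = 7.5317.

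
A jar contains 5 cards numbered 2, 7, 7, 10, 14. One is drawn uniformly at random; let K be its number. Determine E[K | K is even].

26/3

P(K is even) = 3/5.
Σ over the event: 2·1/5 + 10·1/5 + 14·1/5 = 26/5.
E[K | K is even] = (26/5) / (3/5) = 26/3.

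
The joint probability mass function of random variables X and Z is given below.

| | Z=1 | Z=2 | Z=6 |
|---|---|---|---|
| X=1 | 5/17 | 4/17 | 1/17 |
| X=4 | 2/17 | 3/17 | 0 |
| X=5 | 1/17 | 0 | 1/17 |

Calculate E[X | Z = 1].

9/4

P(Z = 1) = 8/17.
Summing X·P(X=x,Z=y) over the conditioning event gives 18/17.
E[X | Z = 1] = (18/17) / (8/17) = 9/4.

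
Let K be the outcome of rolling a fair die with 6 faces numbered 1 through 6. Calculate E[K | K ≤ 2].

3/2

Given K ≤ 2, K is equally likely to be any of {1, 2}.
E[K | K ≤ 2] = (1 + 2) / 2 = 3/2.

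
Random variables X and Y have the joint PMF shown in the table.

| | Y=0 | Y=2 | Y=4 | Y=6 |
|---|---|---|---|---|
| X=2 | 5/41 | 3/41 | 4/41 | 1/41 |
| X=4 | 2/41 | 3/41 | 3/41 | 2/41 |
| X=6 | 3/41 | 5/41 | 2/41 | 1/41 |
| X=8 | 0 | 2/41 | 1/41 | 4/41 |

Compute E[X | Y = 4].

P(Y = 4) = 10/41.
Σ X·P over the event = 2·(4/41) + 4·(3/41) + 6·(2/41) + 8·(1/41) = 40/41.
E[X | Y = 4] = (40/41) / (10/41) = 4.

4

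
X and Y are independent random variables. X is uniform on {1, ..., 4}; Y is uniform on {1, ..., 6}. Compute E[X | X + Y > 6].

Outcomes with X + Y > 6: (1,6), (2,5), (2,6), (3,4), (3,5), (3,6), (4,3), (4,4), (4,5), (4,6), each with probability 1/24.
E[X | X + Y > 6] = (1 + 2 + 2 + 3 + 3 + 3 + 4 + 4 + 4 + 4) / 10 = 3.

3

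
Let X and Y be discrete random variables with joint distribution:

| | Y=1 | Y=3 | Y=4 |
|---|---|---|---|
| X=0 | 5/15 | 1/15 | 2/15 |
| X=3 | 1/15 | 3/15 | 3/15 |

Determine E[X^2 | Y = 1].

P(Y = 1) = 2/5.
Σ X^2·P over the event = 0·(5/15) + 9·(1/15) = 3/5.
E[X^2 | Y = 1] = (3/5) / (2/5) = 3/2.

3/2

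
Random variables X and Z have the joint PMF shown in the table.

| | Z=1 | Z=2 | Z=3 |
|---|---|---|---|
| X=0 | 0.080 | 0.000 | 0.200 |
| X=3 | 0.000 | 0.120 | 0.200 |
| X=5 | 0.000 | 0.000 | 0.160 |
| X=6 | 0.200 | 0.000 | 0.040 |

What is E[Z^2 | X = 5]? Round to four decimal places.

P(X = 5) = 0.160.
Σ Z^2·P over the event = 9·(0.160) = 1.440.
E[Z^2 | X = 5] = (1.440) / (0.160) = 9.0000.

9.0000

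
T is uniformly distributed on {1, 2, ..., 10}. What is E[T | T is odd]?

5

Given T is odd, T is equally likely to be any of {1, 3, 5, 7, 9}.
E[T | T is odd] = (1 + 3 + 5 + 7 + 9) / 5 = 5.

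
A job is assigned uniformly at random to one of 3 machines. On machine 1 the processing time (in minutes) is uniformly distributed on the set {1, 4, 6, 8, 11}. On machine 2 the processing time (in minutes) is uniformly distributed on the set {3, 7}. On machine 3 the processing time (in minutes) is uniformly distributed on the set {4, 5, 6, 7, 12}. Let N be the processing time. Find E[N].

89/15

E[N | machine 1] = (1+4+6+8+11)/5 = 6.
E[N | machine 2] = (3+7)/2 = 5.
E[N | machine 3] = (4+5+6+7+12)/5 = 34/5.
By the law of total expectation,
E[N] = (1/3)·(6) + (1/3)·(5) + (1/3)·(34/5) = 89/15.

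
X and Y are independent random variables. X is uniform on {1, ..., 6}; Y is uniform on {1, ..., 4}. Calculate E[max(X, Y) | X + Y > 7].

16/3

P(X + Y > 7) = 1/4.
Summing max(X,Y)·P(x,y) over outcomes with X + Y > 7 gives 4/3.
E[max(X, Y) | X + Y > 7] = (4/3) / (1/4) = 16/3.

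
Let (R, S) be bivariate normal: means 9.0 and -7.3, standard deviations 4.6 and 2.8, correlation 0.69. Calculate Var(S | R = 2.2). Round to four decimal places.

4.1074

Var(S | R=x) = (1 − ρ²)·σ_S².
Var(S | R=2.2) = (2.8)²·(1 − (0.69)²) = 7.84·0.5239 = 4.1074.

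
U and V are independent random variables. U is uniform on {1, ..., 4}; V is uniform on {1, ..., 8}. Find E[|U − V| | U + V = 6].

2

P(U + V = 6) = 1/8.
Summing |U−V|·P(x,y) over outcomes with U + V = 6 gives 1/4.
E[|U − V| | U + V = 6] = (1/4) / (1/8) = 2.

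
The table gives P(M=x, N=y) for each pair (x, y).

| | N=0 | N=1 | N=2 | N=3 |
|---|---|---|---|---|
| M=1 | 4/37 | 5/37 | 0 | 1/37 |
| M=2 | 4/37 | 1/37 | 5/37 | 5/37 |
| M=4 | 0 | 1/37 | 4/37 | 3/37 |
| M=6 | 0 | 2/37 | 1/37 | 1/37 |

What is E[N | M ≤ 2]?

P(M ≤ 2) = 25/37.
Summing N·P(M=x,N=y) over the conditioning event gives 34/37.
E[N | M ≤ 2] = (34/37) / (25/37) = 34/25.

34/25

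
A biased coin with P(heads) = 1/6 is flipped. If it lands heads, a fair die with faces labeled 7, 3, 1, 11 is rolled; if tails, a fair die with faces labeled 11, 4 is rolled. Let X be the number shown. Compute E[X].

43/6

E[X | heads] = (7+3+1+11)/4 = 11/2.
E[X | tails] = (11+4)/2 = 15/2.
E[X] = (1/6)·(11/2) + (5/6)·(15/2) = 43/6.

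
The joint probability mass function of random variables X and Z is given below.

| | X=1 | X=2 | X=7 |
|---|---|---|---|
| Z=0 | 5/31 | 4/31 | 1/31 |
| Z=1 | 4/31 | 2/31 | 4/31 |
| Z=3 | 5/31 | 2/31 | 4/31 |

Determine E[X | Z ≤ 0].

P(Z ≤ 0) = 10/31.
Σ X·P over the event = 1·(5/31) + 2·(4/31) + 7·(1/31) = 20/31.
E[X | Z ≤ 0] = (20/31) / (10/31) = 2.

2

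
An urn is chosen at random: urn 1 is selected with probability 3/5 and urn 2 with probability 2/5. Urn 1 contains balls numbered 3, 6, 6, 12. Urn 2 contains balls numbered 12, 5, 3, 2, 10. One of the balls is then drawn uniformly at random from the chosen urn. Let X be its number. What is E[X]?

661/100

E[X | urn 1] = (3+6+6+12)/4 = 27/4.
E[X | urn 2] = (12+5+3+2+10)/5 = 32/5.
By the law of total expectation,
E[X] = (3/5)·(27/4) + (2/5)·(32/5) = 661/100.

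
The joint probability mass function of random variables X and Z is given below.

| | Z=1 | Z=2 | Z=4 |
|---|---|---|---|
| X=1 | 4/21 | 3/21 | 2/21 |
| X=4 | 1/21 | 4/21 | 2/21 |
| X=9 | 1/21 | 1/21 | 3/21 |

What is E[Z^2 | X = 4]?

P(X = 4) = 1/3.
Σ Z^2·P over the event = 1·(1/21) + 4·(4/21) + 16·(2/21) = 7/3.
E[Z^2 | X = 4] = (7/3) / (1/3) = 7.

7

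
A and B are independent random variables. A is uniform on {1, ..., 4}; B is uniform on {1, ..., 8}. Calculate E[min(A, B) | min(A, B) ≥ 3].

41/12

P(min(A, B) ≥ 3) = 3/8.
Summing min(A,B)·P(x,y) over outcomes with min(A, B) ≥ 3 gives 41/32.
E[min(A, B) | min(A, B) ≥ 3] = (41/32) / (3/8) = 41/12.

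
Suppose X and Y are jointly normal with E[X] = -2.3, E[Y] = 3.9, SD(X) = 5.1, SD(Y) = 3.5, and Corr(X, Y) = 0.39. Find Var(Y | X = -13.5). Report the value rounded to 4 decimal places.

Var(Y | X=x) = (1 − ρ²)·σ_Y².
Var(Y | X=-13.5) = (3.5)²·(1 − (0.39)²) = 12.25·0.8479 = 10.3868.

10.3868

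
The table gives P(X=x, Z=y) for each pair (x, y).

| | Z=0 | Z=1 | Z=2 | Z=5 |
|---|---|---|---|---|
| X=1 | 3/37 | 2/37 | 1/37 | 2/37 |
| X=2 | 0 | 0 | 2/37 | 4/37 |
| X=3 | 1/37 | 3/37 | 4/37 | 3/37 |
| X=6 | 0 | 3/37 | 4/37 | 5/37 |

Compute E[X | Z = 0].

3/2

P(Z = 0) = 4/37.
Σ X·P over the event = 1·(3/37) + 3·(1/37) = 6/37.
E[X | Z = 0] = (6/37) / (4/37) = 3/2.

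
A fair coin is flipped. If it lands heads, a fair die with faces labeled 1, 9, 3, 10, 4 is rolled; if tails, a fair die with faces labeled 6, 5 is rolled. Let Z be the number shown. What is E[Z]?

109/20

E[Z | heads] = (1+9+3+10+4)/5 = 27/5.
E[Z | tails] = (6+5)/2 = 11/2.
E[Z] = (1/2)·(27/5) + (1/2)·(11/2) = 109/20.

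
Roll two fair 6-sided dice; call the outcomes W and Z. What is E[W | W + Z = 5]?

5/2

Outcomes with W + Z = 5: (1,4), (2,3), (3,2), (4,1), each with probability 1/36.
E[W | W + Z = 5] = (1 + 2 + 3 + 4) / 4 = 5/2.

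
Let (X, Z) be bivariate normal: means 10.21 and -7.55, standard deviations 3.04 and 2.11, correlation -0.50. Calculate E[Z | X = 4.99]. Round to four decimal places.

The regression of Z on X has slope ρ·σ_Z/σ_X and passes through (μ_X, μ_Z).
E[Z | X=4.99] = -7.55 + (-0.50)·(2.11/3.04)·(4.99 − (10.21)) = -7.55 + (-0.34704)·(-5.22) = -5.7385.

-5.7385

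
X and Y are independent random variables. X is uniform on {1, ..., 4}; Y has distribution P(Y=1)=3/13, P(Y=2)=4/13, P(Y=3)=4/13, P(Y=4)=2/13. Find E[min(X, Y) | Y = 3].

P(Y = 3) = 4/13.
Summing min(X,Y)·P(x,y) over outcomes with Y = 3 gives 9/13.
E[min(X, Y) | Y = 3] = (9/13) / (4/13) = 9/4.

9/4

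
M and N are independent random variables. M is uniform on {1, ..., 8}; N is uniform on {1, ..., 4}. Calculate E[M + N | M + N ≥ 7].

80/9

P(M + N ≥ 7) = 9/16.
Summing (M+N)·P(x,y) over outcomes with M + N ≥ 7 gives 5.
E[M + N | M + N ≥ 7] = (5) / (9/16) = 80/9.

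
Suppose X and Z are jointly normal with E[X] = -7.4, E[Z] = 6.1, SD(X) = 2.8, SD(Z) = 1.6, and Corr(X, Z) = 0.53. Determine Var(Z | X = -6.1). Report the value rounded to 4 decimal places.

The conditional variance in a bivariate normal is σ_Z²(1 − ρ²), independent of x.
Var(Z | X=-6.1) = (1.6)²·(1 − (0.53)²) = 2.56·0.7191 = 1.8409.

1.8409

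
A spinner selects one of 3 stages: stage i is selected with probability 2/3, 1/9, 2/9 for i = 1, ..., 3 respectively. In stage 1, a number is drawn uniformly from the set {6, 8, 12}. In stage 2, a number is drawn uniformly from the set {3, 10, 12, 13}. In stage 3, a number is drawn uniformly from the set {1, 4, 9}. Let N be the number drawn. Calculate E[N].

425/54

E[N | stage 1] = (6+8+12)/3 = 26/3.
E[N | stage 2] = (3+10+12+13)/4 = 19/2.
E[N | stage 3] = (1+4+9)/3 = 14/3.
E[N] = (2/3)·(26/3) + (1/9)·(19/2) + (2/9)·(14/3) = 425/54.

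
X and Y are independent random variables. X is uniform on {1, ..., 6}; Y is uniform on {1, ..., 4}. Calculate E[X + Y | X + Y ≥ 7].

8

Outcomes with X + Y ≥ 7: (3,4), (4,3), (4,4), (5,2), (5,3), (5,4), (6,1), (6,2), (6,3), (6,4), each with probability 1/24.
E[X + Y | X + Y ≥ 7] = (7 + 7 + 8 + 7 + 8 + 9 + 7 + 8 + 9 + 10) / 10 = 8.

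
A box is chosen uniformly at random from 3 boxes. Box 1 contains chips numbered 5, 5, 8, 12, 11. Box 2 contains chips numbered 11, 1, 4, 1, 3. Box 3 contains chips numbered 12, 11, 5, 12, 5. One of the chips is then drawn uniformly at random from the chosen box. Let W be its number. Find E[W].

E[W | box 1] = (5+5+8+12+11)/5 = 41/5.
E[W | box 2] = (11+1+4+1+3)/5 = 4.
E[W | box 3] = (12+11+5+12+5)/5 = 9.
E[W] = (1/3)·(41/5) + (1/3)·(4) + (1/3)·(9) = 106/15.

106/15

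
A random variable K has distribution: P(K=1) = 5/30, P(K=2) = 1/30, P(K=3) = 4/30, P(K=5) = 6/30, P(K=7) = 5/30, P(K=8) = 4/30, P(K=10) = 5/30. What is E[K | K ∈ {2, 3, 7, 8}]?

81/14

P(K ∈ {2, 3, 7, 8}) = 7/15.
Σ over the event: 2·1/30 + 3·2/15 + 7·1/6 + 8·2/15 = 27/10.
E[K | K ∈ {2, 3, 7, 8}] = (27/10) / (7/15) = 81/14.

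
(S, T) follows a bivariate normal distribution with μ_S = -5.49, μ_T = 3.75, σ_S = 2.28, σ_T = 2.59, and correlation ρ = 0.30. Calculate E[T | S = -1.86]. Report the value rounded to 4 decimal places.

4.9871

The regression of T on S has slope ρ·σ_T/σ_S and passes through (μ_S, μ_T).
E[T | S=-1.86] = 3.75 + (0.30)·(2.59/2.28)·(-1.86 − (-5.49)) = 3.75 + (0.34079)·(3.63) = 4.9871.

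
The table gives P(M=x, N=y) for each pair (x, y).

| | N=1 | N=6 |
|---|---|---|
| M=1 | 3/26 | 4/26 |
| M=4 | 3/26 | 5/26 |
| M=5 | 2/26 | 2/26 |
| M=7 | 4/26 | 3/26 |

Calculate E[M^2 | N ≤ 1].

P(N ≤ 1) = 6/13.
Σ M^2·P over the event = 1·(3/26) + 16·(3/26) + 25·(2/26) + 49·(4/26) = 297/26.
E[M^2 | N ≤ 1] = (297/26) / (6/13) = 99/4.

99/4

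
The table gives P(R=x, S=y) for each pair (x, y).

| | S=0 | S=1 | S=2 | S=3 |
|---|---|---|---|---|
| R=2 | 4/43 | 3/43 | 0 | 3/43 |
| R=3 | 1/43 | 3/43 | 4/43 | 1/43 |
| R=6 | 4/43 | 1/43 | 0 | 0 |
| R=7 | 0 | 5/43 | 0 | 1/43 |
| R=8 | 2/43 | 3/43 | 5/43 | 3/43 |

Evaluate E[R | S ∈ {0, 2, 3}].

143/28

P(S ∈ {0, 2, 3}) = 28/43.
Summing R·P(R=x,S=y) over the conditioning event gives 143/43.
E[R | S ∈ {0, 2, 3}] = (143/43) / (28/43) = 143/28.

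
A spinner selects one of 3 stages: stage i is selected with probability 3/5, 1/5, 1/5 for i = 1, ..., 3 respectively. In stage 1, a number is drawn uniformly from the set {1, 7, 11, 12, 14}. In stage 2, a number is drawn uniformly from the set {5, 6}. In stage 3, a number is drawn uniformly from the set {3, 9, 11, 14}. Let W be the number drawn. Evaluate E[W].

167/20

E[W | stage 1] = (1+7+11+12+14)/5 = 9.
E[W | stage 2] = (5+6)/2 = 11/2.
E[W | stage 3] = (3+9+11+14)/4 = 37/4.
By the law of total expectation,
E[W] = (3/5)·(9) + (1/5)·(11/2) + (1/5)·(37/4) = 167/20.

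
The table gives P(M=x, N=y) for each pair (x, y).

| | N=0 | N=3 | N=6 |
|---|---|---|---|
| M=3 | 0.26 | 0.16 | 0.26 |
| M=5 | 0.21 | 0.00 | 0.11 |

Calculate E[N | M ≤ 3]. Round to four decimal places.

P(M ≤ 3) = 0.68.
Σ N·P over the event = 0·(0.26) + 3·(0.16) + 6·(0.26) = 2.04.
E[N | M ≤ 3] = (2.04) / (0.68) = 3.0000.

3.0000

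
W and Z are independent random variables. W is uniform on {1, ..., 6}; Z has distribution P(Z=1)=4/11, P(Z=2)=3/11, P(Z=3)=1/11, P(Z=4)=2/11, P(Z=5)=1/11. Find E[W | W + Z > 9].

23/4

P(W + Z > 9) = 2/33.
Summing W·P(x,y) over outcomes with W + Z > 9 gives 23/66.
E[W | W + Z > 9] = (23/66) / (2/33) = 23/4.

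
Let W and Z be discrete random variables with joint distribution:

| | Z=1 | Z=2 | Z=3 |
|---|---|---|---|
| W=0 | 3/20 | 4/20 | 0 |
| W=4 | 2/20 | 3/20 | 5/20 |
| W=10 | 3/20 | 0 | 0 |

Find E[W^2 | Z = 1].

83/2

P(Z = 1) = 2/5.
Σ W^2·P over the event = 0·(3/20) + 16·(2/20) + 100·(3/20) = 83/5.
E[W^2 | Z = 1] = (83/5) / (2/5) = 83/2.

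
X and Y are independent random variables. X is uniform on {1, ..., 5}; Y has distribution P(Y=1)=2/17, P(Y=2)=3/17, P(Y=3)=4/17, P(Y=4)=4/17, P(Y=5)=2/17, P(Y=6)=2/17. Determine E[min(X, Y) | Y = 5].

3

P(Y = 5) = 2/17.
Summing min(X,Y)·P(x,y) over outcomes with Y = 5 gives 6/17.
E[min(X, Y) | Y = 5] = (6/17) / (2/17) = 3.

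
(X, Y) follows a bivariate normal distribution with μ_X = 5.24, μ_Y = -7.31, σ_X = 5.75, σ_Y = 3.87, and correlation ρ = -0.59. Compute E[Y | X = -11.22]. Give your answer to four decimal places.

E[Y | X=x] = μ_Y + ρ(σ_Y/σ_X)(x − μ_X) for jointly normal variables.
E[Y | X=-11.22] = -7.31 + (-0.59)·(3.87/5.75)·(-11.22 − (5.24)) = -7.31 + (-0.397096)·(-16.46) = -0.7738.

-0.7738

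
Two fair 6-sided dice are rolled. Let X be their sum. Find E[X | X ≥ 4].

244/33

P(X ≥ 4) = 11/12.
E[X | X ≥ 4] = (61/9) / (11/12) = 244/33.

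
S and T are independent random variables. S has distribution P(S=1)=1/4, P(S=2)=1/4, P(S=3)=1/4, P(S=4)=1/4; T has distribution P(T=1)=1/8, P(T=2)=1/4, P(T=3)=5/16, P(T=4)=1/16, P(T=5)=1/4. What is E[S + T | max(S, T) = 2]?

P(max(S, T) = 2) = 5/32.
Summing (S+T)·P(x,y) over outcomes with max(S, T) = 2 gives 17/32.
E[S + T | max(S, T) = 2] = (17/32) / (5/32) = 17/5.

17/5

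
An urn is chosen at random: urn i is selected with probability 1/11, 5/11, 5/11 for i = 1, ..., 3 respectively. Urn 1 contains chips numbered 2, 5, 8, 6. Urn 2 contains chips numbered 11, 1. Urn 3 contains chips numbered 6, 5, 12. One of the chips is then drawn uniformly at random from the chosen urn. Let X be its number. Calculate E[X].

883/132

E[X | urn 1] = (2+5+8+6)/4 = 21/4.
E[X | urn 2] = (11+1)/2 = 6.
E[X | urn 3] = (6+5+12)/3 = 23/3.
E[X] = (1/11)·(21/4) + (5/11)·(6) + (5/11)·(23/3) = 883/132.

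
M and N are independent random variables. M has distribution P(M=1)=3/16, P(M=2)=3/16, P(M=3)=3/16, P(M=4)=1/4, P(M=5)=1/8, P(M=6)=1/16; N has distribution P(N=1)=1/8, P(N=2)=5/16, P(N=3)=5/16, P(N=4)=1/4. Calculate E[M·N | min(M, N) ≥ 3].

1271/90

P(min(M, N) ≥ 3) = 45/128.
Summing MN·P(x,y) over outcomes with min(M, N) ≥ 3 gives 1271/256.
E[M·N | min(M, N) ≥ 3] = (1271/256) / (45/128) = 1271/90.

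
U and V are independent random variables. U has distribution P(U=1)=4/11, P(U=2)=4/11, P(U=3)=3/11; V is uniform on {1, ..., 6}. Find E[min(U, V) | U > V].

13/10

P(U > V) = 5/33.
Summing min(U,V)·P(x,y) over outcomes with U > V gives 13/66.
E[min(U, V) | U > V] = (13/66) / (5/33) = 13/10.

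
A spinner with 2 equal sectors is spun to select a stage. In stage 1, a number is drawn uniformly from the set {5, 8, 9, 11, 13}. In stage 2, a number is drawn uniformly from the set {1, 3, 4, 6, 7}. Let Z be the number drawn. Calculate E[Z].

E[Z | stage 1] = (5+8+9+11+13)/5 = 46/5.
E[Z | stage 2] = (1+3+4+6+7)/5 = 21/5.
By the law of total expectation,
E[Z] = (1/2)·(46/5) + (1/2)·(21/5) = 67/10.

67/10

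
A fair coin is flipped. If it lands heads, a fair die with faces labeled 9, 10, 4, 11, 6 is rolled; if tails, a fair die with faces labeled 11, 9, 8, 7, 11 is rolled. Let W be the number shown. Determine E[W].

43/5

E[W | heads] = (9+10+4+11+6)/5 = 8.
E[W | tails] = (11+9+8+7+11)/5 = 46/5.
By the law of total expectation,
E[W] = (1/2)·(8) + (1/2)·(46/5) = 43/5.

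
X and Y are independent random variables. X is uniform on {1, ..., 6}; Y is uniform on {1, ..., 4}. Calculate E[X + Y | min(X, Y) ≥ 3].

8

Outcomes with min(X, Y) ≥ 3: (3,3), (3,4), (4,3), (4,4), (5,3), (5,4), (6,3), (6,4), each with probability 1/24.
E[X + Y | min(X, Y) ≥ 3] = (6 + 7 + 7 + 8 + 8 + 9 + 9 + 10) / 8 = 8.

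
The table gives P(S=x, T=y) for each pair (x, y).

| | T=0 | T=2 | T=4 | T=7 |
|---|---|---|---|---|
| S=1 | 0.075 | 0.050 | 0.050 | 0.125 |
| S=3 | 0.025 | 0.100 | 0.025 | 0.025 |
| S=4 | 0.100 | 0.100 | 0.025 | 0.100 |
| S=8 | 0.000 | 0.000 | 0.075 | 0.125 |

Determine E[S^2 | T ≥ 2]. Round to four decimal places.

P(T ≥ 2) = 0.800.
Summing S^2·P(S=x,T=y) over the conditioning event gives 17.975.
E[S^2 | T ≥ 2] = (17.975) / (0.800) = 22.4688.

22.4688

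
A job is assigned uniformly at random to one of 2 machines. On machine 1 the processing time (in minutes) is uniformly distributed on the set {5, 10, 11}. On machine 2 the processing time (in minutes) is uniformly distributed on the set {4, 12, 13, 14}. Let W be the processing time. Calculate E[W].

233/24

E[W | machine 1] = (5+10+11)/3 = 26/3.
E[W | machine 2] = (4+12+13+14)/4 = 43/4.
E[W] = (1/2)·(26/3) + (1/2)·(43/4) = 233/24.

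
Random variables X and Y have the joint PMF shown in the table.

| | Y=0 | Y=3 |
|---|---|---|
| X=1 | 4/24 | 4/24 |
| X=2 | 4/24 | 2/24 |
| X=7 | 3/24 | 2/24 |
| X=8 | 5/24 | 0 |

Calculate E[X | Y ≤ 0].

P(Y ≤ 0) = 2/3.
Summing X·P(X=x,Y=y) over the conditioning event gives 73/24.
E[X | Y ≤ 0] = (73/24) / (2/3) = 73/16.

73/16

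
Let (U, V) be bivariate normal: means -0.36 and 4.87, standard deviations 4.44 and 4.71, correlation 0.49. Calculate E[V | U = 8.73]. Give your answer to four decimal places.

9.5950

The regression of V on U has slope ρ·σ_V/σ_U and passes through (μ_U, μ_V).
E[V | U=8.73] = 4.87 + (0.49)·(4.71/4.44)·(8.73 − (-0.36)) = 4.87 + (0.5198)·(9.09) = 9.5950.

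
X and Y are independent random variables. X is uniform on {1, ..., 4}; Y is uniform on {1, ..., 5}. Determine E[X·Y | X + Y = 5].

5

Outcomes with X + Y = 5: (1,4), (2,3), (3,2), (4,1), each with probability 1/20.
E[X·Y | X + Y = 5] = (4 + 6 + 6 + 4) / 4 = 5.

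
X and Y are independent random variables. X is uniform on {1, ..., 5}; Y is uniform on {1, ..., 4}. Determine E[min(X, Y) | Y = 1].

1

Outcomes with Y = 1: (1,1), (2,1), (3,1), (4,1), (5,1), each with probability 1/20.
E[min(X, Y) | Y = 1] = (1 + 1 + 1 + 1 + 1) / 5 = 1.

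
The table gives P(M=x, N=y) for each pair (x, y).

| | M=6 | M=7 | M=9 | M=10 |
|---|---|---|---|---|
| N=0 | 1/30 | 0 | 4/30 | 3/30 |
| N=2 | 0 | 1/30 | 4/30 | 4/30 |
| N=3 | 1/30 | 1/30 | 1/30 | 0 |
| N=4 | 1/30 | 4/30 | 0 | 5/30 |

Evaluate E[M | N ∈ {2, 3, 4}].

P(N ∈ {2, 3, 4}) = 11/15.
Summing M·P(M=x,N=y) over the conditioning event gives 63/10.
E[M | N ∈ {2, 3, 4}] = (63/10) / (11/15) = 189/22.

189/22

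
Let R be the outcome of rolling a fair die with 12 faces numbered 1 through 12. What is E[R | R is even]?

7

Given R is even, R is equally likely to be any of {2, 4, 6, 8, 10, 12}.
E[R | R is even] = (2 + 4 + 6 + 8 + 10 + 12) / 6 = 7.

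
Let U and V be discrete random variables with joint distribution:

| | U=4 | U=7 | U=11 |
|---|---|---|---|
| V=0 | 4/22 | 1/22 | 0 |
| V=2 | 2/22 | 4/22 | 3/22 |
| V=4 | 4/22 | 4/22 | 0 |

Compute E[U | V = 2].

23/3

P(V = 2) = 9/22.
Summing U·P(U=x,V=y) over the conditioning event gives 69/22.
E[U | V = 2] = (69/22) / (9/22) = 23/3.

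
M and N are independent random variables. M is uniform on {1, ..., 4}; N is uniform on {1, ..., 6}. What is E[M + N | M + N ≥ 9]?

28/3

Outcomes with M + N ≥ 9: (3,6), (4,5), (4,6), each with probability 1/24.
E[M + N | M + N ≥ 9] = (9 + 9 + 10) / 3 = 28/3.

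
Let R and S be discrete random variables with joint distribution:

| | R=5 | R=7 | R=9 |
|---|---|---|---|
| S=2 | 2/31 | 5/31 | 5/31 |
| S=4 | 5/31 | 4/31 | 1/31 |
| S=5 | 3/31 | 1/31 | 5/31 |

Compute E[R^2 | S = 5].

P(S = 5) = 9/31.
Summing R^2·P(R=x,S=y) over the conditioning event gives 529/31.
E[R^2 | S = 5] = (529/31) / (9/31) = 529/9.

529/9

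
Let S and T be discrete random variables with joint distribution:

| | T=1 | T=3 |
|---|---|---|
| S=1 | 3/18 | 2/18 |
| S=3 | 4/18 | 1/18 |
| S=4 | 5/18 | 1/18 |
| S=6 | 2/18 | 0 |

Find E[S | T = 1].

P(T = 1) = 7/9.
Σ S·P over the event = 1·(3/18) + 3·(4/18) + 4·(5/18) + 6·(2/18) = 47/18.
E[S | T = 1] = (47/18) / (7/9) = 47/14.

47/14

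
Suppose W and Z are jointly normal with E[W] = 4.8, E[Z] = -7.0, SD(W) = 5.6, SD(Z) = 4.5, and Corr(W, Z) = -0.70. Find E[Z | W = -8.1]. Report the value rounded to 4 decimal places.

E[Z | W=x] = μ_Z + ρ(σ_Z/σ_W)(x − μ_W) for jointly normal variables.
E[Z | W=-8.1] = -7.0 + (-0.70)·(4.5/5.6)·(-8.1 − (4.8)) = -7.0 + (-0.5625)·(-12.9) = 0.2563.

0.2563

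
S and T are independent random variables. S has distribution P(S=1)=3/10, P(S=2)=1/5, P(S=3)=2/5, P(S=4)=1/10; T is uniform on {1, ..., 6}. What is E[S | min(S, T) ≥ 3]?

P(min(S, T) ≥ 3) = 1/3.
Summing S·P(x,y) over outcomes with min(S, T) ≥ 3 gives 16/15.
E[S | min(S, T) ≥ 3] = (16/15) / (1/3) = 16/5.

16/5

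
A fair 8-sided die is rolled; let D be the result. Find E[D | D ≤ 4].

5/2

Given D ≤ 4, D is equally likely to be any of {1, 2, 3, 4}.
E[D | D ≤ 4] = (1 + 2 + 3 + 4) / 4 = 5/2.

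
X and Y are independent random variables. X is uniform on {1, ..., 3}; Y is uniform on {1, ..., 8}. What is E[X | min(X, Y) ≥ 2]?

5/2

P(min(X, Y) ≥ 2) = 7/12.
Summing X·P(x,y) over outcomes with min(X, Y) ≥ 2 gives 35/24.
E[X | min(X, Y) ≥ 2] = (35/24) / (7/12) = 5/2.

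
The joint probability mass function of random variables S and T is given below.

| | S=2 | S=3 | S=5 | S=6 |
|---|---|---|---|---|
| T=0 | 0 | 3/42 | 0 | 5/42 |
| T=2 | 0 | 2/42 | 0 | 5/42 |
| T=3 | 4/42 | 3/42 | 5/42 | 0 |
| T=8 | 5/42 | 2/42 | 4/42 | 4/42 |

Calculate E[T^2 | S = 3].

P(S = 3) = 5/21.
Σ T^2·P over the event = 0·(3/42) + 4·(2/42) + 9·(3/42) + 64·(2/42) = 163/42.
E[T^2 | S = 3] = (163/42) / (5/21) = 163/10.

163/10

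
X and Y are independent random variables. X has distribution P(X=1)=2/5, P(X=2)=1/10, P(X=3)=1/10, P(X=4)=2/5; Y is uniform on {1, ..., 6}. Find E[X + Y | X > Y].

28/5

P(X > Y) = 1/4.
Summing (X+Y)·P(x,y) over outcomes with X > Y gives 7/5.
E[X + Y | X > Y] = (7/5) / (1/4) = 28/5.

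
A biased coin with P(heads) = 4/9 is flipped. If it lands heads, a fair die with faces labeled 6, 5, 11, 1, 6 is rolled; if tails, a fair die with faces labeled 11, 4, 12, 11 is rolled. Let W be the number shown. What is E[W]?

E[W | heads] = (6+5+11+1+6)/5 = 29/5.
E[W | tails] = (11+4+12+11)/4 = 19/2.
E[W] = (4/9)·(29/5) + (5/9)·(19/2) = 707/90.

707/90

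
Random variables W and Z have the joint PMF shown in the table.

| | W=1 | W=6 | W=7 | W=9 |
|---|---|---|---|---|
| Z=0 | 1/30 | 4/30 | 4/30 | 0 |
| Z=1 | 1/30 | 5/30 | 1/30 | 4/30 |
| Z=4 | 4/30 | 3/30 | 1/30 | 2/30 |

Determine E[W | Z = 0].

P(Z = 0) = 3/10.
Σ W·P over the event = 1·(1/30) + 6·(4/30) + 7·(4/30) = 53/30.
E[W | Z = 0] = (53/30) / (3/10) = 53/9.

53/9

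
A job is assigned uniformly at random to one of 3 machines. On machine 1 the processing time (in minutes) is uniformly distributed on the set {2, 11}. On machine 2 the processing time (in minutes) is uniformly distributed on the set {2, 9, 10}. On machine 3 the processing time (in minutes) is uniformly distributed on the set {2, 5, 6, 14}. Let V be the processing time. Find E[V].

E[V | machine 1] = (2+11)/2 = 13/2.
E[V | machine 2] = (2+9+10)/3 = 7.
E[V | machine 3] = (2+5+6+14)/4 = 27/4.
By the law of total expectation,
E[V] = (1/3)·(13/2) + (1/3)·(7) + (1/3)·(27/4) = 27/4.

27/4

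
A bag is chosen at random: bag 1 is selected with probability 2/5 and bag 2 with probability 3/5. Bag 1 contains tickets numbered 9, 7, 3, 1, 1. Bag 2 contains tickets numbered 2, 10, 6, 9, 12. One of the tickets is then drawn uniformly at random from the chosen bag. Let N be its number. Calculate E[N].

159/25

E[N | bag 1] = (9+7+3+1+1)/5 = 21/5.
E[N | bag 2] = (2+10+6+9+12)/5 = 39/5.
By the law of total expectation,
E[N] = (2/5)·(21/5) + (3/5)·(39/5) = 159/25.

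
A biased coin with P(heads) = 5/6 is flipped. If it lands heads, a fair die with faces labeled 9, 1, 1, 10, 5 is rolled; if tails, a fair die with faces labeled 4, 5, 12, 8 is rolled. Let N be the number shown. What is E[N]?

133/24

E[N | heads] = (9+1+1+10+5)/5 = 26/5.
E[N | tails] = (4+5+12+8)/4 = 29/4.
E[N] = (5/6)·(26/5) + (1/6)·(29/4) = 133/24.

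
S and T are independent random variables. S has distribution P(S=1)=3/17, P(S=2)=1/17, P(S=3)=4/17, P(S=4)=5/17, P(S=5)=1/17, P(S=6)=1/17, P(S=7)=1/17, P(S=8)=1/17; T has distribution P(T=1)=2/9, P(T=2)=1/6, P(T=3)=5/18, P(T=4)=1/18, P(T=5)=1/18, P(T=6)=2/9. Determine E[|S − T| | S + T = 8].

P(S + T = 8) = 25/306.
Summing |S−T|·P(x,y) over outcomes with S + T = 8 gives 35/153.
E[|S − T| | S + T = 8] = (35/153) / (25/306) = 14/5.

14/5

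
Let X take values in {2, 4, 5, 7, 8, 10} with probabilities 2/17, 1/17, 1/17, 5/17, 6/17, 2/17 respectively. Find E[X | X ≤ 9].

P(X ≤ 9) = 15/17.
Σ over the event: 2·2/17 + 4·1/17 + 5·1/17 + 7·5/17 + 8·6/17 = 96/17.
E[X | X ≤ 9] = (96/17) / (15/17) = 32/5.

32/5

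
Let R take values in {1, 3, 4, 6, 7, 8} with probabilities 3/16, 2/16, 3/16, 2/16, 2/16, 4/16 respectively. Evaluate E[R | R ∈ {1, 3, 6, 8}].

53/11

P(R ∈ {1, 3, 6, 8}) = 11/16.
Σ over the event: 1·3/16 + 3·1/8 + 6·1/8 + 8·1/4 = 53/16.
E[R | R ∈ {1, 3, 6, 8}] = (53/16) / (11/16) = 53/11.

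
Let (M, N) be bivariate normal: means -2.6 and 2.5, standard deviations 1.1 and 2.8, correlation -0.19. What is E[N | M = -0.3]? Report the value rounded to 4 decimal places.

1.3876

The regression of N on M has slope ρ·σ_N/σ_M and passes through (μ_M, μ_N).
E[N | M=-0.3] = 2.5 + (-0.19)·(2.8/1.1)·(-0.3 − (-2.6)) = 2.5 + (-0.48364)·(2.3) = 1.3876.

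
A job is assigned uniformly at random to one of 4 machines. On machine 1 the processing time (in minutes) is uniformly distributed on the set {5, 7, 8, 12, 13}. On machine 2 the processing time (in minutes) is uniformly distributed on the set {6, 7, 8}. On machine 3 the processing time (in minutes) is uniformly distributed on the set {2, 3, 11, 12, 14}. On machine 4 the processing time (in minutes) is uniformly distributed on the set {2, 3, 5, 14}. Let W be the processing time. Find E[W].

38/5

E[W | machine 1] = (5+7+8+12+13)/5 = 9.
E[W | machine 2] = (6+7+8)/3 = 7.
E[W | machine 3] = (2+3+11+12+14)/5 = 42/5.
E[W | machine 4] = (2+3+5+14)/4 = 6.
By the law of total expectation,
E[W] = (1/4)·(9) + (1/4)·(7) + (1/4)·(42/5) + (1/4)·(6) = 38/5.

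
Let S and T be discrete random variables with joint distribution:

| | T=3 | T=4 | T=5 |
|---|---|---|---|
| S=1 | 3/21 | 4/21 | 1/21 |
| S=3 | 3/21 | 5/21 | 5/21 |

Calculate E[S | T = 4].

19/9

P(T = 4) = 3/7.
Σ S·P over the event = 1·(4/21) + 3·(5/21) = 19/21.
E[S | T = 4] = (19/21) / (3/7) = 19/9.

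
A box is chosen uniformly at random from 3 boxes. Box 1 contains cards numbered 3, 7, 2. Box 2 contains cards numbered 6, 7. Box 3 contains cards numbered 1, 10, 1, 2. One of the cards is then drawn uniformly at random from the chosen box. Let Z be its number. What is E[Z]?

14/3

E[Z | box 1] = (3+7+2)/3 = 4.
E[Z | box 2] = (6+7)/2 = 13/2.
E[Z | box 3] = (1+10+1+2)/4 = 7/2.
E[Z] = (1/3)·(4) + (1/3)·(13/2) + (1/3)·(7/2) = 14/3.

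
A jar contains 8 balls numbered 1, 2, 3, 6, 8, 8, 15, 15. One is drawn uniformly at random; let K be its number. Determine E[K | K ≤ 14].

14/3

P(K ≤ 14) = 3/4.
Σ over the event: 1·1/8 + 2·1/8 + 3·1/8 + 6·1/8 + 8·1/4 = 7/2.
E[K | K ≤ 14] = (7/2) / (3/4) = 14/3.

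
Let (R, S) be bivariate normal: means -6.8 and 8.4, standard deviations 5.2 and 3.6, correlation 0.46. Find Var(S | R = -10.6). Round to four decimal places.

For a bivariate normal, Var(S | R=x) = σ_S²(1 − ρ²).
Var(S | R=-10.6) = (3.6)²·(1 − (0.46)²) = 12.96·0.7884 = 10.2177.

10.2177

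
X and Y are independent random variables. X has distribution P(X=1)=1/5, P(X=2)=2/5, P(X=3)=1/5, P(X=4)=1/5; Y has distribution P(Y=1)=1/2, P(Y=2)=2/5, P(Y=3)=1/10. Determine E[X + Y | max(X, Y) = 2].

P(max(X, Y) = 2) = 11/25.
Summing (X+Y)·P(x,y) over outcomes with max(X, Y) = 2 gives 37/25.
E[X + Y | max(X, Y) = 2] = (37/25) / (11/25) = 37/11.

37/11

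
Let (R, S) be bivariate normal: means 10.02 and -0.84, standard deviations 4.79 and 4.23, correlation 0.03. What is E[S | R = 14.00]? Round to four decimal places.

For a bivariate normal, E[S | R=x] = μ_S + ρ·(σ_S/σ_R)·(x − μ_R).
E[S | R=14.00] = -0.84 + (0.03)·(4.23/4.79)·(14.00 − (10.02)) = -0.84 + (0.026493)·(3.98) = -0.7346.

-0.7346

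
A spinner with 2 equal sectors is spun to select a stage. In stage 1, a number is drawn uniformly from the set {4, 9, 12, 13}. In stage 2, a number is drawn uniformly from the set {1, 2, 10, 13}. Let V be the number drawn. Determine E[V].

E[V | stage 1] = (4+9+12+13)/4 = 19/2.
E[V | stage 2] = (1+2+10+13)/4 = 13/2.
E[V] = (1/2)·(19/2) + (1/2)·(13/2) = 8.

8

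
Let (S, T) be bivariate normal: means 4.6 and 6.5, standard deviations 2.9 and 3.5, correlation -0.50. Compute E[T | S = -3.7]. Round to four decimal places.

11.5086

The regression of T on S has slope ρ·σ_T/σ_S and passes through (μ_S, μ_T).
E[T | S=-3.7] = 6.5 + (-0.50)·(3.5/2.9)·(-3.7 − (4.6)) = 6.5 + (-0.60345)·(-8.3) = 11.5086.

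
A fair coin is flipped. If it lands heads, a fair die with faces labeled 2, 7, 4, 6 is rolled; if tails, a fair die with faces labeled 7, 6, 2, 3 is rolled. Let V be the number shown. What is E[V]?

E[V | heads] = (2+7+4+6)/4 = 19/4.
E[V | tails] = (7+6+2+3)/4 = 9/2.
E[V] = (1/2)·(19/4) + (1/2)·(9/2) = 37/8.

37/8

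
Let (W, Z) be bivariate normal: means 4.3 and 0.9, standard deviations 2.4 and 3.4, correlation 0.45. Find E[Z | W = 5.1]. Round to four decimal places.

1.4100

For a bivariate normal, E[Z | W=x] = μ_Z + ρ·(σ_Z/σ_W)·(x − μ_W).
E[Z | W=5.1] = 0.9 + (0.45)·(3.4/2.4)·(5.1 − (4.3)) = 0.9 + (0.6375)·(0.8) = 1.4100.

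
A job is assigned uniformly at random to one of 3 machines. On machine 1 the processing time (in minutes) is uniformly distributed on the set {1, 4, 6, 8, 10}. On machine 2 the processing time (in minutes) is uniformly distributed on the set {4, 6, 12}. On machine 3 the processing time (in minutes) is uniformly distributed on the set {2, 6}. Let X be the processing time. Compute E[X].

257/45

E[X | machine 1] = (1+4+6+8+10)/5 = 29/5.
E[X | machine 2] = (4+6+12)/3 = 22/3.
E[X | machine 3] = (2+6)/2 = 4.
E[X] = (1/3)·(29/5) + (1/3)·(22/3) + (1/3)·(4) = 257/45.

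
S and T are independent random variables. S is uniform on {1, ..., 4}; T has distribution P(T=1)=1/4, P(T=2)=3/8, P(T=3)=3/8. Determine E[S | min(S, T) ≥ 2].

P(min(S, T) ≥ 2) = 9/16.
Summing S·P(x,y) over outcomes with min(S, T) ≥ 2 gives 27/16.
E[S | min(S, T) ≥ 2] = (27/16) / (9/16) = 3.

3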